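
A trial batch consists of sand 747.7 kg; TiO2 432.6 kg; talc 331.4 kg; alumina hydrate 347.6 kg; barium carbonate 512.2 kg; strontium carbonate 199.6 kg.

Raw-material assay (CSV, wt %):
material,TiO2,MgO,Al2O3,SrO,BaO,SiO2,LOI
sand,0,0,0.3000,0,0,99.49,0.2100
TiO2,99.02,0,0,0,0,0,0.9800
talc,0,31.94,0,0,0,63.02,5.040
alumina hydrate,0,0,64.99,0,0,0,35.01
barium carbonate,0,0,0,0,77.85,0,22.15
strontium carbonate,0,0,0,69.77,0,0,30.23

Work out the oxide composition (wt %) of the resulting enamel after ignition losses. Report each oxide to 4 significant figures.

In-progress results are shown rounded to four significant figures in the working; every computation runs at full precision all the way through; each reported result takes just one rounding — derived quantities, which include yield, ignition loss, the six compositions, net glass mass, the totals, are re-derived in full float precision, as quoted within the question or the answer, from the batch weights per 2253 kg of glass.
Mass of each oxide from the mix:
  TiO2: 432.6·0.9902 = 428.4 kg
  MgO: 331.4·0.3194 = 105.8 kg
  Al2O3: 747.7·0.003000 + 347.6·0.6499 = 228.1 kg
  SrO: 199.6·0.6977 = 139.3 kg
  BaO: 512.2·0.7785 = 398.7 kg
  SiO2: 747.7·0.9949 + 331.4·0.6302 = 952.7 kg
LOI: 747.7·0.002100 + 432.6·0.009800 + 331.4·0.05040 + 347.6·0.3501 + 512.2·0.2215 + 199.6·0.3023 = 318.0 kg
Net of LOI, the glass mass = 2571 − 318.0 = 2253 kg (consistent with Σ oxide mass)
wt %: oxide over glass, times 100

Glass mass = 2253 kg (batch 2571 − LOI 318.0).
Composition: TiO2 19.01%, MgO 4.698%, Al2O3 10.13%, SrO 6.181%, BaO 17.70%, SiO2 42.29%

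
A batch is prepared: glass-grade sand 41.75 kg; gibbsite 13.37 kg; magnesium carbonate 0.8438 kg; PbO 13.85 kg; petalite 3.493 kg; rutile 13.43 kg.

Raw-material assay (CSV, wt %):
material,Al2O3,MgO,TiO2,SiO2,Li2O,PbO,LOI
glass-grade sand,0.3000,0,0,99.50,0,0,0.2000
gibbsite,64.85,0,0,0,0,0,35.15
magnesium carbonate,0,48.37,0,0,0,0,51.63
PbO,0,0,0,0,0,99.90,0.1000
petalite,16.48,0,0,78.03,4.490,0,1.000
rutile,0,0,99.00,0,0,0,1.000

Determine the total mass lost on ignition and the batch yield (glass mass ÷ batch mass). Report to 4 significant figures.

LOI loss = 5.402 kg; glass = 81.34 kg; yield = 93.77%

Values along the way are shown, rounded to four significant figures, across the worked steps; each numeric step keeps exact precision from start to finish. Every reported value is rounded exactly once. The derived quantities are carried in full float precision (the six compositions, ignition loss, the yield, totals, glass mass) starting from the weights at 81.34 kg of glass, as they appear in the question or the answer.
Ignition loss by material:
  glass-grade sand: 41.75 × 0.002000 = 0.08350 kg
  gibbsite: 13.37 × 0.3515 = 4.700 kg
  magnesium carbonate: 0.8438 × 0.5163 = 0.4357 kg
  PbO: 13.85 × 0.001000 = 0.01385 kg
  petalite: 3.493 × 0.01000 = 0.03493 kg
  rutile: 13.43 × 0.01000 = 0.1343 kg
Total LOI = 5.402 kg
Glass = batch − LOI = 86.74 − 5.402 = 81.34 kg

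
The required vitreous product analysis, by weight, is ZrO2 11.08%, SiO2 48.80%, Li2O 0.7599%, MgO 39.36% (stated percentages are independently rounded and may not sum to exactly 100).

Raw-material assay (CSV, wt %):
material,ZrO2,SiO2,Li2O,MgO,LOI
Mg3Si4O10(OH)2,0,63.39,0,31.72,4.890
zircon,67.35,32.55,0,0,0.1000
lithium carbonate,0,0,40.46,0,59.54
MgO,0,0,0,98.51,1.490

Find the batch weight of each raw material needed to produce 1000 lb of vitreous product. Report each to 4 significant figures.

Working values are rounded to four significant digits wherever printed. The whole derivation carries full float precision through the solve — every reported value carries a single rounding — derived quantities, which include yield, net glass mass, four oxide percentages, ignition loss, totals, are recomputed in full float precision, as they appear in either problem or answer, starting from the weights on 1000 lb of glass.
The oxide mass targets at 1000 lb vitreous product:
  ZrO2: 11.08% × 1000 = 110.8 lb
  SiO2: 48.80% × 1000 = 488.0 lb
  Li2O: 0.7599% × 1000 = 7.599 lb
  MgO: 39.36% × 1000 = 393.6 lb
Checking each oxide sum from the weights as reported, versus the basis set out (every target is met by its sum within answer rounding):
  ZrO2: 164.5·0.6735 = 110.8 lb (target 110.8 lb)
  SiO2: 685.4·0.6339 + 164.5·0.3255 = 488.0 lb (target 488.0 lb)
  Li2O: 18.78·0.4046 = 7.598 lb (target 7.599 lb)
  MgO: 685.4·0.3172 + 178.9·0.9851 = 393.6 lb (target 393.6 lb)
Glass mass check: batch Σ − ignition loss = 1000 lb (the targets, summed, come to 1000 lb; basis as stated: 1000 lb — gaps are rounding artifacts).
Whole-batch sum: Σ batch = 1048 lb; loss to ignition Σ batch·LOI = 47.53 lb; glass ÷ batch gives a yield of 95.46%.

Batch per 1000 lb vitreous product:
  Mg3Si4O10(OH)2: 685.4 lb
  zircon: 164.5 lb
  lithium carbonate: 18.78 lb
  MgO: 178.9 lb
Total batch = 1048 lb; LOI loss = 47.53 lb; yield = 95.46%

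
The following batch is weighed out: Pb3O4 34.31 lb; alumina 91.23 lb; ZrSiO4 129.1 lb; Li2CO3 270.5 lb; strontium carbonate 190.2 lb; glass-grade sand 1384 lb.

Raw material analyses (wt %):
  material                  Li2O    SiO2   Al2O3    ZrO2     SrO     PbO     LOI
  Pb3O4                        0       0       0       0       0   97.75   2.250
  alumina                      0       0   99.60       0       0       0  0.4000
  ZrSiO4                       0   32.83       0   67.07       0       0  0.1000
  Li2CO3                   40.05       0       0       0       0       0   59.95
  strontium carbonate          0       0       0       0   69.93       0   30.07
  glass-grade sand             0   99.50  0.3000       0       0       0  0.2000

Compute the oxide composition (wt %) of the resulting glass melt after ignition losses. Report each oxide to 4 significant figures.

The whole derivation keeps full precision through every step — in-progress results are displayed rounded to 4 significant digits on the page. A single rounding completes each reported figure; derived quantities (six oxide percentages, the yield, net glass mass, ignition loss, totals) are re-derived starting from the weights for 1876 lb of glass at exact precision as given in the question or the answer.
Oxide masses out of the charge:
  Li2O: 270.5·0.4005 = 108.3 lb
  SiO2: 129.1·0.3283 + 1384·0.9950 = 1419 lb
  Al2O3: 91.23·0.9960 + 1384·0.003000 = 95.02 lb
  ZrO2: 129.1·0.6707 = 86.59 lb
  SrO: 190.2·0.6993 = 133.0 lb
  PbO: 34.31·0.9775 = 33.54 lb
LOI: 34.31·0.02250 + 91.23·0.004000 + 129.1·0.001000 + 270.5·0.5995 + 190.2·0.3007 + 1384·0.002000 = 223.4 lb
Net of LOI, the glass mass = 2099 − 223.4 = 1876 lb (matching Σ of the oxides)
each oxide over glass, ×100, is wt %

Glass mass = 1876 lb (batch 2099 − LOI 223.4).
Composition: Li2O 5.775%, SiO2 75.67%, Al2O3 5.065%, ZrO2 4.616%, SrO 7.090%, PbO 1.788%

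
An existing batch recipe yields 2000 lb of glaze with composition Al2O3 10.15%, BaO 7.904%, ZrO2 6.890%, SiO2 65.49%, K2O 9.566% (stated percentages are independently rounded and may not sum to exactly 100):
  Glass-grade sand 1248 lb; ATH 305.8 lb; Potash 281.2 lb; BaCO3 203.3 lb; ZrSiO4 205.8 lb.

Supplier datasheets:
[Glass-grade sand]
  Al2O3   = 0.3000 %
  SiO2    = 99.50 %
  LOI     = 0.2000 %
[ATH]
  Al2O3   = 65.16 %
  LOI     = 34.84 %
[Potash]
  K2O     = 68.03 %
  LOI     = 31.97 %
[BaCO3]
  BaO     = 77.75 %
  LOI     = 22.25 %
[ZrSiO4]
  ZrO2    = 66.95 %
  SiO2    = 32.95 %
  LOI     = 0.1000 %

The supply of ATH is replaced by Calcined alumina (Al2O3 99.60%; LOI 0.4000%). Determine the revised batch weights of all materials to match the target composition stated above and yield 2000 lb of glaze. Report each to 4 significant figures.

Revised batch per 2000 lb glaze:
  Glass-grade sand: 1248 lb
  Calcined alumina: 200.1 lb
  Potash: 281.2 lb
  BaCO3: 203.3 lb
  ZrSiO4: 205.8 lb
Total batch = 2138 lb; LOI loss = 138.6 lb

The intermediate values are displayed (rounded to four significant figures) as written — all arithmetic maintains exact precision in all steps. Each reported result takes just one rounding — all derived quantities, which include net glass mass, five oxide percentages, the yield, ignition loss, totals, are re-derived in exact precision, as they appear in question or answer, using the weight values for 2000 lb of glass.
Oxide-by-oxide targets in 2000 lb glaze:
  Al2O3: 10.15% × 2000 = 203.0 lb
  BaO: 7.904% × 2000 = 158.1 lb
  ZrO2: 6.890% × 2000 = 137.8 lb
  SiO2: 65.49% × 2000 = 1310 lb
  K2O: 9.566% × 2000 = 191.3 lb
Balance tally, oxide-wise, on the weights just shown, per the basis as stated (target by target, the sums agree inside rounding margins):
  Al2O3: 1248·0.003000 + 200.1·0.9960 = 203.0 lb (target 203.0 lb)
  BaO: 203.3·0.7775 = 158.1 lb (target 158.1 lb)
  ZrO2: 205.8·0.6695 = 137.8 lb (target 137.8 lb)
  SiO2: 1248·0.9950 + 205.8·0.3295 = 1310 lb (target 1310 lb)
  K2O: 281.2·0.6803 = 191.3 lb (target 191.3 lb)
Glass-mass closure: total charge less LOI = 2000 lb (summing oxide targets gives 2000 lb; against the stated basis, 2000 lb — deltas are rounding alone).
Summing the batch: Σ batch = 2138 lb; loss to ignition Σ batch·LOI = 138.6 lb; yield: glass divided by total = 93.52%.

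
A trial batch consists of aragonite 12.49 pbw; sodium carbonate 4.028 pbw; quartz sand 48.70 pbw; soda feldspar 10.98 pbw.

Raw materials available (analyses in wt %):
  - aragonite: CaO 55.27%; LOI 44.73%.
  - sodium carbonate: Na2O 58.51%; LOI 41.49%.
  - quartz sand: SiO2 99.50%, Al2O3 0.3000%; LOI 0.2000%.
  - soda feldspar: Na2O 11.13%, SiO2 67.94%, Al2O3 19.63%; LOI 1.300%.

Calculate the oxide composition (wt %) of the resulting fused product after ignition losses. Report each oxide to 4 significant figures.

Glass mass = 68.70 pbw (batch 76.20 − LOI 7.498).
Composition: CaO 10.05%, Na2O 5.209%, SiO2 81.39%, Al2O3 3.350%

In-progress results appear (rounded to four significant digits) between the steps. Each numeric step runs at full precision at each step — each reported value takes just one rounding; derived quantities (ignition loss, the yield, four oxide percentages, glass mass, the totals) are rebuilt at full precision using the weight values on 68.70 pbw of glass, exactly as printed in the problem or answer text.
What the batch supplies per oxide:
  CaO: 12.49·0.5527 = 6.903 pbw
  Na2O: 4.028·0.5851 + 10.98·0.1113 = 3.579 pbw
  SiO2: 48.70·0.9950 + 10.98·0.6794 = 55.92 pbw
  Al2O3: 48.70·0.003000 + 10.98·0.1963 = 2.301 pbw
LOI: 12.49·0.4473 + 4.028·0.4149 + 48.70·0.002000 + 10.98·0.01300 = 7.498 pbw
Net of LOI, the glass mass = 76.20 − 7.498 = 68.70 pbw (= Σ oxide masses)
percent share: oxide ÷ glass, ×100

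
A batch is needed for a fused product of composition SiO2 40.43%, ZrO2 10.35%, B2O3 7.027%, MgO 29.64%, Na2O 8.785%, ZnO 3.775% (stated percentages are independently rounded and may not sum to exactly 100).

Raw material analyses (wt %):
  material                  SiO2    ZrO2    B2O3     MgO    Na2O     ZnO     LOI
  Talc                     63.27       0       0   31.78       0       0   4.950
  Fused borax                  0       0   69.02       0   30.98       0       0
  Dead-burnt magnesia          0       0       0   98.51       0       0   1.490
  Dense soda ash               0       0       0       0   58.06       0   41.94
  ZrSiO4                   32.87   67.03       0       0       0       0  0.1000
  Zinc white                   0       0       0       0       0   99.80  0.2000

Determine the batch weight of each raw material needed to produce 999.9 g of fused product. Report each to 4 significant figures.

All internal work runs at full float precision from first step to last; intermediates are shown, rounded to 4 significant figures, in the working; each reported result undergoes a single rounding. Derived quantities (the yield, six oxide percentages, net glass mass, LOI, totals) are computed from the weighed amounts on 999.9 g of glass at exact precision exactly as shown in question or answer.
The oxide mass targets at 999.9 g fused product:
  SiO2: 40.43% × 999.9 = 404.3 g
  ZrO2: 10.35% × 999.9 = 103.5 g
  B2O3: 7.027% × 999.9 = 70.26 g
  MgO: 29.64% × 999.9 = 296.4 g
  Na2O: 8.785% × 999.9 = 87.84 g
  ZnO: 3.775% × 999.9 = 37.75 g
Sums-versus-targets review per the reported batch figures, per the basis as stated (target by target, the sums agree net of answer rounding effects):
  SiO2: 558.7·0.6327 + 154.4·0.3287 = 404.2 g (target 404.3 g)
  ZrO2: 154.4·0.6703 = 103.5 g (target 103.5 g)
  B2O3: 101.8·0.6902 = 70.26 g (target 70.26 g)
  MgO: 558.7·0.3178 + 120.6·0.9851 = 296.4 g (target 296.4 g)
  Na2O: 101.8·0.3098 + 96.97·0.5806 = 87.84 g (target 87.84 g)
  ZnO: 37.82·0.9980 = 37.74 g (target 37.75 g)
Mass balance on the glass: total batch − LOI = 999.9 g (oxide target masses add up to 1000 g; the stated basis being 999.9 g — differing by rounding only).
Summing the batch: Σ batch = 1070 g; LOI removed, Σ of batch·LOI: 70.35 g; the yield ratio, glass ÷ batch: 93.43%.

Batch per 999.9 g fused product:
  Talc: 558.7 g
  Fused borax: 101.8 g
  Dead-burnt magnesia: 120.6 g
  Dense soda ash: 96.97 g
  ZrSiO4: 154.4 g
  Zinc white: 37.82 g
Total batch = 1070 g; LOI loss = 70.35 g; yield = 93.43%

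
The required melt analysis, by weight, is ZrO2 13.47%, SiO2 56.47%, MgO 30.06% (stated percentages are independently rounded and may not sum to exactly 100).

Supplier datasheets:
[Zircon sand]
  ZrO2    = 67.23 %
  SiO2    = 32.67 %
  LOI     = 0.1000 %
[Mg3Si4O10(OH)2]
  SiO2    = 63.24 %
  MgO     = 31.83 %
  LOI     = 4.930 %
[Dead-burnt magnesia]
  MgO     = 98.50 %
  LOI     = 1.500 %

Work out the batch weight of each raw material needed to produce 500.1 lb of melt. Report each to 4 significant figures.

Batch per 500.1 lb melt:
  Zircon sand: 100.2 lb
  Mg3Si4O10(OH)2: 394.8 lb
  Dead-burnt magnesia: 25.04 lb
Total batch = 520.0 lb; LOI loss = 19.94 lb; yield = 96.17%

Intermediates are displayed rounded off to 4 significant figures on the page — each numeric step runs at full float precision throughout; a single rounding completes every reported number; all derived quantities, including ignition loss, the yield, three oxide percentages, totals, glass mass, are re-derived from the batch weights for 500.1 lb of glass at exact precision as written in either problem or answer.
Target oxide masses per 500.1 lb melt:
  ZrO2: 13.47% × 500.1 = 67.36 lb
  SiO2: 56.47% × 500.1 = 282.4 lb
  MgO: 30.06% × 500.1 = 150.3 lb
Mass-balance tally per oxide given the weights on record, relative to the basis at hand (summed amounts equal target values up to rounding of the answer):
  ZrO2: 100.2·0.6723 = 67.36 lb (target 67.36 lb)
  SiO2: 100.2·0.3267 + 394.8·0.6324 = 282.4 lb (target 282.4 lb)
  MgO: 394.8·0.3183 + 25.04·0.9850 = 150.3 lb (target 150.3 lb)
Mass balance on the glass: batch Σ − ignition loss = 500.1 lb (the Σ of target masses is 500.1 lb; basis as stated: 500.1 lb — differing by rounding only).
Total batch = Σ batch = 520.0 lb; LOI loss = Σ batch·LOI = 19.94 lb; glass ÷ batch gives a yield of 96.17%.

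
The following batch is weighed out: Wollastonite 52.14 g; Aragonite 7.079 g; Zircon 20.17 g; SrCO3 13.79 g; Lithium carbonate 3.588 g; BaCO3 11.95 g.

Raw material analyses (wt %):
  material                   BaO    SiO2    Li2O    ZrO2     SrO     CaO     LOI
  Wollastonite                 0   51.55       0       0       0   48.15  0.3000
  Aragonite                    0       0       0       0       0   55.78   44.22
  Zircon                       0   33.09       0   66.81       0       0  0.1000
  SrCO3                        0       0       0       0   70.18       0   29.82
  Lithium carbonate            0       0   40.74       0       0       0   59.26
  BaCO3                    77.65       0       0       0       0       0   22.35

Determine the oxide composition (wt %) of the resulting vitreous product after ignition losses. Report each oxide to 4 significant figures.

The whole derivation keeps full float precision through every step — working values are printed, with 4-significant-figure rounding, in the working. A single rounding produces every reported number. All derived quantities, which include the yield, totals, six oxide percentages, glass mass, ignition loss, are carried at full float precision, as quoted within problem or answer, from the batch weights for 96.50 g of glass.
Per-oxide mass from batch:
  BaO: 11.95·0.7765 = 9.279 g
  SiO2: 52.14·0.5155 + 20.17·0.3309 = 33.55 g
  Li2O: 3.588·0.4074 = 1.462 g
  ZrO2: 20.17·0.6681 = 13.48 g
  SrO: 13.79·0.7018 = 9.678 g
  CaO: 52.14·0.4815 + 7.079·0.5578 = 29.05 g
LOI: 52.14·0.003000 + 7.079·0.4422 + 20.17·0.001000 + 13.79·0.2982 + 3.588·0.5926 + 11.95·0.2235 = 12.22 g
Net of LOI, the glass mass = 108.7 − 12.22 = 96.50 g (consistent with Σ oxide mass)
each oxide over glass, ×100, is wt %

Glass mass = 96.50 g (batch 108.7 − LOI 12.22).
Composition: BaO 9.616%, SiO2 34.77%, Li2O 1.515%, ZrO2 13.96%, SrO 10.03%, CaO 30.11%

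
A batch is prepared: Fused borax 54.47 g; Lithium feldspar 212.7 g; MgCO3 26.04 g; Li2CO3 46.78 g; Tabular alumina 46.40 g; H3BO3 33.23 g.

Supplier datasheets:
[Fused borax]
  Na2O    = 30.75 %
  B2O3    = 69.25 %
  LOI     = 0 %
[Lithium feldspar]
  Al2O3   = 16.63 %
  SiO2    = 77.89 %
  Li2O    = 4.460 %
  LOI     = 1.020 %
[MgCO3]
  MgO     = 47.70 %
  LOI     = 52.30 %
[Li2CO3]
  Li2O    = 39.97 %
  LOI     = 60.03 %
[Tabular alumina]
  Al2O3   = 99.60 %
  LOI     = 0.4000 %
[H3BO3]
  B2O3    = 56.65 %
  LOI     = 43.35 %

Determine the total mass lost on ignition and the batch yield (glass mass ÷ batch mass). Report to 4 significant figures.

LOI loss = 58.46 g; glass = 361.2 g; yield = 86.07%

Intermediates are printed rounded to 4 significant figures within the worked lines — full float precision is held from start to finish; exactly one rounding goes into each reported value; the derived quantities, including yield, totals, glass mass, ignition loss, six oxide percentages, are re-derived using the weight values at 361.2 g of glass in full float precision as set out in the question or the answer.
Per-material ignition loss:
  Fused borax: 54.47 × 0 = 0 g
  Lithium feldspar: 212.7 × 0.01020 = 2.170 g
  MgCO3: 26.04 × 0.5230 = 13.62 g
  Li2CO3: 46.78 × 0.6003 = 28.08 g
  Tabular alumina: 46.40 × 0.004000 = 0.1856 g
  H3BO3: 33.23 × 0.4335 = 14.41 g
Total LOI = 58.46 g
Glass = batch − LOI = 419.6 − 58.46 = 361.2 g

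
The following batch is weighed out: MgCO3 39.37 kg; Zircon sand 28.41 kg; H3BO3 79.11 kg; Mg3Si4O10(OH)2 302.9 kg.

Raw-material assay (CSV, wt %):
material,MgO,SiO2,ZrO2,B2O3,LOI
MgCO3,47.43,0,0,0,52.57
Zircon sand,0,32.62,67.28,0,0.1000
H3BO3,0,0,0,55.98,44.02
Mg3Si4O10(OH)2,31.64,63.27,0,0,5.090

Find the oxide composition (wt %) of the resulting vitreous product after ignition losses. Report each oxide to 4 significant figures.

Glass mass = 378.8 kg (batch 449.8 − LOI 70.97).
Composition: MgO 30.23%, SiO2 53.04%, ZrO2 5.046%, B2O3 11.69%

Each numeric step runs at exact precision at each step. The intermediate values are printed (rounded to four significant figures) within the worked lines. Each reported figure is rounded exactly once; the derived quantities are carried from the batch weights for 378.8 kg of glass at exact precision (totals, ignition loss, the yield, net glass mass, the four compositions), as quoted within the problem or the answer.
What the batch supplies per oxide:
  MgO: 39.37·0.4743 + 302.9·0.3164 = 114.5 kg
  SiO2: 28.41·0.3262 + 302.9·0.6327 = 200.9 kg
  ZrO2: 28.41·0.6728 = 19.11 kg
  B2O3: 79.11·0.5598 = 44.29 kg
LOI: 39.37·0.5257 + 28.41·0.001000 + 79.11·0.4402 + 302.9·0.05090 = 70.97 kg
Glass = total batch minus LOI = 449.8 − 70.97 = 378.8 kg (consistent with Σ oxide mass)
percent share: oxide ÷ glass, ×100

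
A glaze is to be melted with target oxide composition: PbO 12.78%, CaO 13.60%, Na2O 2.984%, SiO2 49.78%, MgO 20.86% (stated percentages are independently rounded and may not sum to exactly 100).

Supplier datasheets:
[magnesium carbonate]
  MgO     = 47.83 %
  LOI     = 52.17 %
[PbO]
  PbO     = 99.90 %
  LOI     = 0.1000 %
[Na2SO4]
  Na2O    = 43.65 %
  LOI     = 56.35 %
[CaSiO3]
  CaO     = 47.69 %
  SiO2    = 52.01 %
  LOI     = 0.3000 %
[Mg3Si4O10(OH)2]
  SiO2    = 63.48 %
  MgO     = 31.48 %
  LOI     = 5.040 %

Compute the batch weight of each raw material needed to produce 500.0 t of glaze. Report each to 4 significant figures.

Batch per 500.0 t glaze:
  magnesium carbonate: 36.89 t
  PbO: 63.96 t
  Na2SO4: 34.18 t
  CaSiO3: 142.6 t
  Mg3Si4O10(OH)2: 275.3 t
Total batch = 552.9 t; LOI loss = 52.87 t; yield = 90.44%

The whole derivation maintains full float precision end to end; mid-chain values are printed, rounded to four significant digits, in the printout — every reported value undergoes a single rounding. All derived quantities are computed from the weighed amounts per 500.0 t of glass in full float precision (net glass mass, ignition loss, totals, the five compositions, yield) as set out in the problem or the answer.
Per-oxide target masses for 500.0 t glaze:
  PbO: 12.78% × 500.0 = 63.90 t
  CaO: 13.60% × 500.0 = 68.00 t
  Na2O: 2.984% × 500.0 = 14.92 t
  SiO2: 49.78% × 500.0 = 248.9 t
  MgO: 20.86% × 500.0 = 104.3 t
A balance pass over the oxides, applying the batch weights above, at the basis given (summed amounts equal target values once rounding is allowed for):
  PbO: 63.96·0.9990 = 63.90 t (target 63.90 t)
  CaO: 142.6·0.4769 = 68.01 t (target 68.00 t)
  Na2O: 34.18·0.4365 = 14.92 t (target 14.92 t)
  SiO2: 142.6·0.5201 + 275.3·0.6348 = 248.9 t (target 248.9 t)
  MgO: 36.89·0.4783 + 275.3·0.3148 = 104.3 t (target 104.3 t)
Glass mass check: whole batch net of LOI = 500.1 t (targets for the oxides total 500.0 t; against the stated basis, 500.0 t — any gap is answer rounding).
Batch total: Σ batch = 552.9 t; Σ batch·LOI gives LOI loss = 52.87 t; yield: glass divided by total = 90.44%.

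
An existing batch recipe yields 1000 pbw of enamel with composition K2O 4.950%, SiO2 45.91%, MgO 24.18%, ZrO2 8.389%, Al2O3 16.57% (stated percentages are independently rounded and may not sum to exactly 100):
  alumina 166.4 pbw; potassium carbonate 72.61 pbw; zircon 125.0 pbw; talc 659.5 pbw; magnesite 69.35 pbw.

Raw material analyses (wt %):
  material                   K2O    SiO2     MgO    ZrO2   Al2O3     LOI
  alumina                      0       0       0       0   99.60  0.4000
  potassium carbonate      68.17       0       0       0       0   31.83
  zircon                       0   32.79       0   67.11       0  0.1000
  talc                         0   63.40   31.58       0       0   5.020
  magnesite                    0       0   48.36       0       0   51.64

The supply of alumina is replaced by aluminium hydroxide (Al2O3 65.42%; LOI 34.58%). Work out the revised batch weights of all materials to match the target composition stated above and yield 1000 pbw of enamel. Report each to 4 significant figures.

In-progress results are printed (rounded to four significant figures) in the working; full precision is kept throughout; every reported result is rounded exactly once; all derived quantities (totals, glass mass, five oxide percentages, yield, ignition loss) are rebuilt at full precision using the weight values on 1000 pbw of glass as set out in the problem or answer text.
Per-oxide target masses for 1000 pbw enamel:
  K2O: 4.950% × 1000 = 49.50 pbw
  SiO2: 45.91% × 1000 = 459.1 pbw
  MgO: 24.18% × 1000 = 241.8 pbw
  ZrO2: 8.389% × 1000 = 83.89 pbw
  Al2O3: 16.57% × 1000 = 165.7 pbw
Balance tally, oxide-wise, working from each reported weight, on the stated basis (delivered sums recover each target within answer rounding):
  K2O: 72.61·0.6817 = 49.50 pbw (target 49.50 pbw)
  SiO2: 125.0·0.3279 + 659.5·0.6340 = 459.1 pbw (target 459.1 pbw)
  MgO: 659.5·0.3158 + 69.35·0.4836 = 241.8 pbw (target 241.8 pbw)
  ZrO2: 125.0·0.6711 = 83.89 pbw (target 83.89 pbw)
  Al2O3: 253.3·0.6542 = 165.7 pbw (target 165.7 pbw)
The glass-mass cross-check: net batch after ignition = 1000 pbw (summing oxide targets gives 1000 pbw; against the stated basis, 1000 pbw — rounding explains the deltas).
Whole-batch sum: Σ batch = 1180 pbw; loss to ignition Σ batch·LOI = 179.7 pbw; yield: glass divided by total = 84.76%.

Revised batch per 1000 pbw enamel:
  aluminium hydroxide: 253.3 pbw
  potassium carbonate: 72.61 pbw
  zircon: 125.0 pbw
  talc: 659.5 pbw
  magnesite: 69.35 pbw
Total batch = 1180 pbw; LOI loss = 179.7 pbw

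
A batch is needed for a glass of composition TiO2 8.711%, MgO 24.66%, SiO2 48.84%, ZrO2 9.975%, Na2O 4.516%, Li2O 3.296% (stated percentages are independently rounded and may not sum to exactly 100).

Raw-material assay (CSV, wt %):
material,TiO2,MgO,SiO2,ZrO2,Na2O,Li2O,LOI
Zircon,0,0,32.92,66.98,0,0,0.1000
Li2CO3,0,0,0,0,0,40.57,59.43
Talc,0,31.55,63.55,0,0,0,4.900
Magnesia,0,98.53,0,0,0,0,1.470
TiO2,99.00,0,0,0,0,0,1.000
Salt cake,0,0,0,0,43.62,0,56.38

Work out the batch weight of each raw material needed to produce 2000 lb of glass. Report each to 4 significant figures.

Mid-chain values appear (rounded to 4 significant digits) when written out; each numeric step carries full float precision in every operation. Exactly one rounding goes into each reported number — derived quantities are computed at exact precision (yield, ignition loss, totals, net glass mass, the six compositions) starting from the weights per 2000 lb of glass, as written in question or answer.
Per-oxide target masses for 2000 lb glass:
  TiO2: 8.711% × 2000 = 174.2 lb
  MgO: 24.66% × 2000 = 493.2 lb
  SiO2: 48.84% × 2000 = 976.8 lb
  ZrO2: 9.975% × 2000 = 199.5 lb
  Na2O: 4.516% × 2000 = 90.32 lb
  Li2O: 3.296% × 2000 = 65.92 lb
Sums-versus-targets review on the weights just shown, for the quoted basis mass (sum by sum, the targets are met exact up to rounding of places):
  TiO2: 176.0·0.9900 = 174.2 lb (target 174.2 lb)
  MgO: 1383·0.3155 + 57.79·0.9853 = 493.3 lb (target 493.2 lb)
  SiO2: 297.9·0.3292 + 1383·0.6355 = 977.0 lb (target 976.8 lb)
  ZrO2: 297.9·0.6698 = 199.5 lb (target 199.5 lb)
  Na2O: 207.1·0.4362 = 90.34 lb (target 90.32 lb)
  Li2O: 162.5·0.4057 = 65.93 lb (target 65.92 lb)
Auditing the glass mass value: total batch − LOI = 2000 lb (targets for the oxides total 2000 lb; with the basis standing at 2000 lb — rounding explains the deltas).
Batch total: Σ batch = 2284 lb; ignition loss, Σ(batch × LOI) = 284.0 lb; the yield ratio, glass ÷ batch: 87.57%.

Batch per 2000 lb glass:
  Zircon: 297.9 lb
  Li2CO3: 162.5 lb
  Talc: 1383 lb
  Magnesia: 57.79 lb
  TiO2: 176.0 lb
  Salt cake: 207.1 lb
Total batch = 2284 lb; LOI loss = 284.0 lb; yield = 87.57%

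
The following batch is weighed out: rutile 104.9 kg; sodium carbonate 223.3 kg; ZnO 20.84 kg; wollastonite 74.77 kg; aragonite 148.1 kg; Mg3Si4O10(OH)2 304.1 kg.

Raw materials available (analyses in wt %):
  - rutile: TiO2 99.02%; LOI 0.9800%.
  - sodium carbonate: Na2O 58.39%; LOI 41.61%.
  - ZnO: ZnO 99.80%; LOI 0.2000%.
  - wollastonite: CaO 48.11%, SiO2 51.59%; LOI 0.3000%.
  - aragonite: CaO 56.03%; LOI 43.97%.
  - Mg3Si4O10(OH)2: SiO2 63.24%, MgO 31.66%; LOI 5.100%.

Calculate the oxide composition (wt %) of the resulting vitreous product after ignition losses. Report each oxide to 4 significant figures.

All internal work runs at exact precision at each step; values along the way are shown rounded to four significant figures across the worked steps; each reported number receives exactly one rounding. All derived quantities, which include yield, LOI, the six compositions, the totals, net glass mass, are re-derived in full precision, as given in question or answer, from the weighed amounts at 701.2 kg of glass.
Oxide-by-oxide delivered mass:
  TiO2: 104.9·0.9902 = 103.9 kg
  Na2O: 223.3·0.5839 = 130.4 kg
  CaO: 74.77·0.4811 + 148.1·0.5603 = 119.0 kg
  SiO2: 74.77·0.5159 + 304.1·0.6324 = 230.9 kg
  ZnO: 20.84·0.9980 = 20.80 kg
  MgO: 304.1·0.3166 = 96.28 kg
LOI: 104.9·0.009800 + 223.3·0.4161 + 20.84·0.002000 + 74.77·0.003000 + 148.1·0.4397 + 304.1·0.05100 = 174.8 kg
Glass mass = batch − LOI = 876.0 − 174.8 = 701.2 kg (consistent with Σ oxide mass)
wt % = oxide mass / glass mass × 100

Glass mass = 701.2 kg (batch 876.0 − LOI 174.8).
Composition: TiO2 14.81%, Na2O 18.60%, CaO 16.96%, SiO2 32.93%, ZnO 2.966%, MgO 13.73%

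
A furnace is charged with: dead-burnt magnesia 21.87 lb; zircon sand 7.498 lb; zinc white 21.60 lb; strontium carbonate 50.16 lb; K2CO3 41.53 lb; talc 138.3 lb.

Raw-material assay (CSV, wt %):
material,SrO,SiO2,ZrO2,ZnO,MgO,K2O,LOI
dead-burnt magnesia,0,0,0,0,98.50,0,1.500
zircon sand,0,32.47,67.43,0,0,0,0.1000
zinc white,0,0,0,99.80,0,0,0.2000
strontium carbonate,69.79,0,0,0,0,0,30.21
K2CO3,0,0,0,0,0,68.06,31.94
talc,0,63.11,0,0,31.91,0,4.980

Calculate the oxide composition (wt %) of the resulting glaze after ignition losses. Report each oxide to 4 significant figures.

Glass mass = 245.3 lb (batch 281.0 − LOI 35.68).
Composition: SrO 14.27%, SiO2 36.58%, ZrO2 2.061%, ZnO 8.789%, MgO 26.78%, K2O 11.52%

The whole derivation holds exact precision end to end — the intermediate values appear (rounded to 4 significant digits) within the worked lines — every reported figure sees exactly one rounding. Derived quantities (yield, net glass mass, LOI, six oxide percentages, totals) are recomputed in exact precision from the batch weights at 245.3 lb of glass as they appear in either problem or answer.
Per-oxide mass from batch:
  SrO: 50.16·0.6979 = 35.01 lb
  SiO2: 7.498·0.3247 + 138.3·0.6311 = 89.72 lb
  ZrO2: 7.498·0.6743 = 5.056 lb
  ZnO: 21.60·0.9980 = 21.56 lb
  MgO: 21.87·0.9850 + 138.3·0.3191 = 65.67 lb
  K2O: 41.53·0.6806 = 28.27 lb
LOI: 21.87·0.01500 + 7.498·0.001000 + 21.60·0.002000 + 50.16·0.3021 + 41.53·0.3194 + 138.3·0.04980 = 35.68 lb
Glass = total batch minus LOI = 281.0 − 35.68 = 245.3 lb (consistent with Σ oxide mass)
each oxide over glass, ×100, is wt %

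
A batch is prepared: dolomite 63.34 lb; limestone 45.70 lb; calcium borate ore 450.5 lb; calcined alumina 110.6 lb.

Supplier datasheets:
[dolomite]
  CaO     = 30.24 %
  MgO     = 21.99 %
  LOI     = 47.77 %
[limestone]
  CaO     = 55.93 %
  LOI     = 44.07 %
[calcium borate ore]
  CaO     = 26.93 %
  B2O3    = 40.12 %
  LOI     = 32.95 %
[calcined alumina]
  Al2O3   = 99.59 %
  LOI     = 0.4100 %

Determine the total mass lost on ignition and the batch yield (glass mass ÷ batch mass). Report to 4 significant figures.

LOI loss = 199.3 lb; glass = 470.8 lb; yield = 70.26%

Each numeric step maintains full precision throughout — intermediates are displayed (rounded to four significant figures) between the steps; every reported value is rounded once only — derived quantities are re-derived in full precision (glass mass, the yield, four oxide percentages, LOI, the totals) using the weight values for 470.8 lb of glass precisely as stated by the question or the answer.
Material-by-material LOI:
  dolomite: 63.34 × 0.4777 = 30.26 lb
  limestone: 45.70 × 0.4407 = 20.14 lb
  calcium borate ore: 450.5 × 0.3295 = 148.4 lb
  calcined alumina: 110.6 × 0.004100 = 0.4535 lb
Total LOI = 199.3 lb
Glass = batch − LOI = 670.1 − 199.3 = 470.8 lb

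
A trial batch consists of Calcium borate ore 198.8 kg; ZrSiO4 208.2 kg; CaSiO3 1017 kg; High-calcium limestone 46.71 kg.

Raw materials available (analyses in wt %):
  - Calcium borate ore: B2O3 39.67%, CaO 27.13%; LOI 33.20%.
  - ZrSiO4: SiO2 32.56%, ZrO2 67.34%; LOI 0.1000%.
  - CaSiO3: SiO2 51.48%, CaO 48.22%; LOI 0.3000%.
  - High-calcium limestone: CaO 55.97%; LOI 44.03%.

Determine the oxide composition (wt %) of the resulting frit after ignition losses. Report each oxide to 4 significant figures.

Full float precision is carried in every operation; the intermediate values appear (rounded to four significant digits) alongside each step. A single rounding produces each reported number. All derived quantities, which include ignition loss, net glass mass, yield, four oxide percentages, the totals, are recomputed at full precision, as written in the problem or the answer, from the batch weights per 1381 kg of glass.
Oxide masses out of the charge:
  SiO2: 208.2·0.3256 + 1017·0.5148 = 591.3 kg
  ZrO2: 208.2·0.6734 = 140.2 kg
  B2O3: 198.8·0.3967 = 78.86 kg
  CaO: 198.8·0.2713 + 1017·0.4822 + 46.71·0.5597 = 570.5 kg
LOI: 198.8·0.3320 + 208.2·0.001000 + 1017·0.003000 + 46.71·0.4403 = 89.83 kg
The glass mass, total less LOI, = 1471 − 89.83 = 1381 kg (matching Σ of the oxides)
each wt % is 100 × oxide ÷ glass

Glass mass = 1381 kg (batch 1471 − LOI 89.83).
Composition: SiO2 42.82%, ZrO2 10.15%, B2O3 5.711%, CaO 41.31%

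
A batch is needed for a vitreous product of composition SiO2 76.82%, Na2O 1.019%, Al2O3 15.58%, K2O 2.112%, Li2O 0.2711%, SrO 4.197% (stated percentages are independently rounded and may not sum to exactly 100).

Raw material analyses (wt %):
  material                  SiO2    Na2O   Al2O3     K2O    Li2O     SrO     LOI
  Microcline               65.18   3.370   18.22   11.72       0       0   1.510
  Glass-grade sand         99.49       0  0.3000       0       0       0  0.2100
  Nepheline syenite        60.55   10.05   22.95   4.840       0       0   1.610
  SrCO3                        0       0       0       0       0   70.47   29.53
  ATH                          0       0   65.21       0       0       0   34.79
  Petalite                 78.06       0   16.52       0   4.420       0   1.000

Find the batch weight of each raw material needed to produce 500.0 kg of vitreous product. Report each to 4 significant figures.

The intermediate values are shown rounded to 4 significant figures across the worked steps — each numeric step keeps exact precision from start to finish. Every reported result is rounded just once. The derived quantities are computed from the batch weights for 500.0 kg of glass in exact precision (six oxide percentages, ignition loss, glass mass, yield, the totals) as given in either problem or answer.
The oxide mass targets at 500.0 kg vitreous product:
  SiO2: 76.82% × 500.0 = 384.1 kg
  Na2O: 1.019% × 500.0 = 5.095 kg
  Al2O3: 15.58% × 500.0 = 77.90 kg
  K2O: 2.112% × 500.0 = 10.56 kg
  Li2O: 0.2711% × 500.0 = 1.356 kg
  SrO: 4.197% × 500.0 = 20.98 kg
Verifying the oxide balance given the weights on record, versus the basis set out (target by target, the sums agree up to rounding of the answer):
  SiO2: 80.28·0.6518 + 294.9·0.9949 + 23.78·0.6055 + 30.67·0.7806 = 384.1 kg (target 384.1 kg)
  Na2O: 80.28·0.03370 + 23.78·0.1005 = 5.095 kg (target 5.095 kg)
  Al2O3: 80.28·0.1822 + 294.9·0.003000 + 23.78·0.2295 + 79.53·0.6521 + 30.67·0.1652 = 77.90 kg (target 77.90 kg)
  K2O: 80.28·0.1172 + 23.78·0.04840 = 10.56 kg (target 10.56 kg)
  Li2O: 30.67·0.04420 = 1.356 kg (target 1.356 kg)
  SrO: 29.78·0.7047 = 20.99 kg (target 20.98 kg)
The glass-mass cross-check: batch Σ − ignition loss = 500.0 kg (per-oxide target masses sum to 500.0 kg; against the stated basis, 500.0 kg — a pure rounding effect).
Total batch = Σ batch = 538.9 kg; LOI loss = Σ batch·LOI = 38.98 kg; the yield ratio, glass ÷ batch: 92.77%.

Batch per 500.0 kg vitreous product:
  Microcline: 80.28 kg
  Glass-grade sand: 294.9 kg
  Nepheline syenite: 23.78 kg
  SrCO3: 29.78 kg
  ATH: 79.53 kg
  Petalite: 30.67 kg
Total batch = 538.9 kg; LOI loss = 38.98 kg; yield = 92.77%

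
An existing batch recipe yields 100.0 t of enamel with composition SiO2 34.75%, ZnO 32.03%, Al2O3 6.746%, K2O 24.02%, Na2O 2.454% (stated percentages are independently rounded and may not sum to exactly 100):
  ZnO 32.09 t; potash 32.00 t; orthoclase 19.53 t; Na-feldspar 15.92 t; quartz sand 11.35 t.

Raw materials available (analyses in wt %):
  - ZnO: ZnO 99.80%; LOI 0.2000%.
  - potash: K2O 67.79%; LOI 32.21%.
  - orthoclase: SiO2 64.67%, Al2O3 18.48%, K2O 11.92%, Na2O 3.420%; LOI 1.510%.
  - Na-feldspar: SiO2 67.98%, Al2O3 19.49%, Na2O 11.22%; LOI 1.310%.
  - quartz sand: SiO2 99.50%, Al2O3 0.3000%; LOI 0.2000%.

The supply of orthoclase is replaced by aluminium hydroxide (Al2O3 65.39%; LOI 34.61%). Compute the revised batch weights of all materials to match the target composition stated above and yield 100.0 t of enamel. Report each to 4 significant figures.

Revised batch per 100.0 t enamel:
  ZnO: 32.09 t
  potash: 35.43 t
  aluminium hydroxide: 3.706 t
  Na-feldspar: 21.87 t
  quartz sand: 19.98 t
Total batch = 113.1 t; LOI loss = 13.09 t

All arithmetic maintains full float precision in every operation. Rounding to 4 significant digits extends to each mid-chain value as displayed. Every reported result is rounded just once; derived quantities (LOI, the five compositions, yield, net glass mass, totals) are carried from the batch weights per 100.0 t of glass at exact precision, exactly as printed in the problem or answer text.
Target oxide masses per 100.0 t enamel:
  SiO2: 34.75% × 100.0 = 34.75 t
  ZnO: 32.03% × 100.0 = 32.03 t
  Al2O3: 6.746% × 100.0 = 6.746 t
  K2O: 24.02% × 100.0 = 24.02 t
  Na2O: 2.454% × 100.0 = 2.454 t
Per-oxide balance check applying the batch weights above, under the basis named above (sum by sum, the targets are met up to rounding of the answer):
  SiO2: 21.87·0.6798 + 19.98·0.9950 = 34.75 t (target 34.75 t)
  ZnO: 32.09·0.9980 = 32.03 t (target 32.03 t)
  Al2O3: 3.706·0.6539 + 21.87·0.1949 + 19.98·0.003000 = 6.746 t (target 6.746 t)
  K2O: 35.43·0.6779 = 24.02 t (target 24.02 t)
  Na2O: 21.87·0.1122 = 2.454 t (target 2.454 t)
Mass balance on the glass: batch total minus LOI = 99.99 t (targets for the oxides total 100.0 t; stated basis 100.0 t — differing by rounding only).
Whole-batch sum: Σ batch = 113.1 t; the LOI term Σ batch·LOI equals 13.09 t; the yield ratio, glass ÷ batch: 88.43%.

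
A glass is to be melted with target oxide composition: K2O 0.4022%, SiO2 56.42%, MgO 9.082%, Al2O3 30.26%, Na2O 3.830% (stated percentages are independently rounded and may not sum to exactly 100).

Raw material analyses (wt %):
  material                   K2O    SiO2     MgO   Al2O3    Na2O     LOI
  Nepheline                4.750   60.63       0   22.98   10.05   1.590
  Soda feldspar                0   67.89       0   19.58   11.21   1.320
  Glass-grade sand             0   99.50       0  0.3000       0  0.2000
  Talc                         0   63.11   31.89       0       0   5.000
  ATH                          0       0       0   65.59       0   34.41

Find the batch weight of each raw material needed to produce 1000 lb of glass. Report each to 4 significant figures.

In-progress results are printed rounded to four significant digits alongside each step — the whole derivation carries full precision at each step; every reported number is rounded only once — all derived quantities (the five compositions, totals, glass mass, ignition loss, yield) are computed in full precision using the weight values at 1000 lb of glass, precisely as stated by the problem or answer text.
Target oxide masses per 1000 lb glass:
  K2O: 0.4022% × 1000 = 4.022 lb
  SiO2: 56.42% × 1000 = 564.2 lb
  MgO: 9.082% × 1000 = 90.82 lb
  Al2O3: 30.26% × 1000 = 302.6 lb
  Na2O: 3.830% × 1000 = 38.30 lb
Mass-balance tally per oxide applying the batch weights above, per the basis as stated (each sum matches its target mass net of answer rounding effects):
  K2O: 84.67·0.04750 = 4.022 lb (target 4.022 lb)
  SiO2: 84.67·0.6063 + 265.7·0.6789 + 153.5·0.9950 + 284.8·0.6311 = 564.2 lb (target 564.2 lb)
  MgO: 284.8·0.3189 = 90.82 lb (target 90.82 lb)
  Al2O3: 84.67·0.2298 + 265.7·0.1958 + 153.5·0.003000 + 351.7·0.6559 = 302.6 lb (target 302.6 lb)
  Na2O: 84.67·0.1005 + 265.7·0.1121 = 38.29 lb (target 38.30 lb)
Glass-mass closure: batch Σ − ignition loss = 999.9 lb (per-oxide target masses sum to 999.9 lb; against the stated basis, 1000 lb — differing by rounding only).
Batch total: Σ batch = 1140 lb; LOI removed, Σ of batch·LOI: 140.4 lb; yield = glass ÷ total batch = 87.69%.

Batch per 1000 lb glass:
  Nepheline: 84.67 lb
  Soda feldspar: 265.7 lb
  Glass-grade sand: 153.5 lb
  Talc: 284.8 lb
  ATH: 351.7 lb
Total batch = 1140 lb; LOI loss = 140.4 lb; yield = 87.69%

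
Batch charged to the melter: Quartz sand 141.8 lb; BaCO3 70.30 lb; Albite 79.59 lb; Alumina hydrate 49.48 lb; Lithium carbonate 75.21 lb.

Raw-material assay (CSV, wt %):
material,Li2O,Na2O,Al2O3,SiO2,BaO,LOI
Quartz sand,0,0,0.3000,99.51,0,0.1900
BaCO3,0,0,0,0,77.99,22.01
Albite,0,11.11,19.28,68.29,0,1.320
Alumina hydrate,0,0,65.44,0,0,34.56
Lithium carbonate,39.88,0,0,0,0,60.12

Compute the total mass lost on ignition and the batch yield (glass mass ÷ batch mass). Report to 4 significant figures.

All arithmetic runs at full precision end to end. In-progress results appear rounded to 4 significant digits in the working — every reported number includes exactly one rounding; all derived quantities are computed using the weight values for 337.3 lb of glass in full precision (the yield, the totals, net glass mass, LOI, the five compositions) as they appear in question or answer.
LOI of each material in turn:
  Quartz sand: 141.8 × 0.001900 = 0.2694 lb
  BaCO3: 70.30 × 0.2201 = 15.47 lb
  Albite: 79.59 × 0.01320 = 1.051 lb
  Alumina hydrate: 49.48 × 0.3456 = 17.10 lb
  Lithium carbonate: 75.21 × 0.6012 = 45.22 lb
Total LOI = 79.11 lb
Glass = batch − LOI = 416.4 − 79.11 = 337.3 lb

LOI loss = 79.11 lb; glass = 337.3 lb; yield = 81.00%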